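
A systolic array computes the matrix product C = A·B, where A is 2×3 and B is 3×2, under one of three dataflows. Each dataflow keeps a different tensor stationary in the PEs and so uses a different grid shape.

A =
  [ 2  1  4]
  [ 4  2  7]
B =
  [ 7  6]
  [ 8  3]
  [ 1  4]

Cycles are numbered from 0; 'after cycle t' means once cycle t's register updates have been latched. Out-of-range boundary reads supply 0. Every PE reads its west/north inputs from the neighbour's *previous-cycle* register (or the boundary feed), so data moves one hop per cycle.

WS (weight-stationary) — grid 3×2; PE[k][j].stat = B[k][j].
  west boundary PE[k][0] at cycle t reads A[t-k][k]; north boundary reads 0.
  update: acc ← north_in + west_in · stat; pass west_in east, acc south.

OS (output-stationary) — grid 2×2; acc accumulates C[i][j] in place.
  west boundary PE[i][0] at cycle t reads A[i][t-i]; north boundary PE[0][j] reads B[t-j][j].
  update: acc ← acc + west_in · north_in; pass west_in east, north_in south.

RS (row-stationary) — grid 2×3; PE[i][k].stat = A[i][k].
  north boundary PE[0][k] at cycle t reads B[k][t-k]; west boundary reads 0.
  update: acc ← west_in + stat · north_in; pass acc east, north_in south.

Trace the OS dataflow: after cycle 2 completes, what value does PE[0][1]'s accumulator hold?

OS 2×2: PE[0][1] cycle-by-cycle (with neighbour feeds):
  @0  [0,0]  acc 14  |  →2  ↓7
  @0  [0,1]  acc 0  |  →0  ↓0
  @1  [0,0]  acc 22  |  →1  ↓8
  @1  [0,1]  acc 12  |  →2  ↓6
  @2  [0,0]  acc 26  |  →4  ↓1
  @2  [0,1]  acc 15  |  →1  ↓3

PE[0][1].acc = 15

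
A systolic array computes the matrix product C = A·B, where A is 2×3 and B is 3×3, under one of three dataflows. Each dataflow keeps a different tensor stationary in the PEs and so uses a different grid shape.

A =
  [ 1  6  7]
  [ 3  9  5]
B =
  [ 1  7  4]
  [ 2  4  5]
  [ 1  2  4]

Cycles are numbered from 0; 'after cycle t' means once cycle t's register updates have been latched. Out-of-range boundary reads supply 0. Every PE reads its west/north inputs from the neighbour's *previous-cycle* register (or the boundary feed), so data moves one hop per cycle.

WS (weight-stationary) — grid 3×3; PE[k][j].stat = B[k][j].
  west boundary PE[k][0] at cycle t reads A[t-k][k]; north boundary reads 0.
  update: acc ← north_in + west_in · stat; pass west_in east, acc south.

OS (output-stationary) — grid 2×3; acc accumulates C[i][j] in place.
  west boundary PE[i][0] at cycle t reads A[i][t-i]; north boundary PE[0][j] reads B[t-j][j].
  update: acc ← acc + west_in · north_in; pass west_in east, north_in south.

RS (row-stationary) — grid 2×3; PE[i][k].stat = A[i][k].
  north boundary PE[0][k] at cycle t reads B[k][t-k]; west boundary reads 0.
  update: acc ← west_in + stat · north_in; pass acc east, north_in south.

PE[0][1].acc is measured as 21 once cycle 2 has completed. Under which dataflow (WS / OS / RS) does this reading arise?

dataflow = WS

— WS: 3×3; PE[0][1] trace:
  @0  [0,1]  acc 0  |  →0  ↓0
  @1  [0,1]  acc 7  |  →1  ↓7
  @2  [0,1]  acc 21  |  →3  ↓21
— OS: 2×3; PE[0][1] trace:
  @0  [0,1]  acc 0  |  →0  ↓0
  @1  [0,1]  acc 7  |  →1  ↓7
  @2  [0,1]  acc 31  |  →6  ↓4
— RS: 2×3; PE[0][1] trace:
  @0  [0,1]  acc 0  |  →0  ↓0
  @1  [0,1]  acc 13  |  →13  ↓2
  @2  [0,1]  acc 31  |  →31  ↓4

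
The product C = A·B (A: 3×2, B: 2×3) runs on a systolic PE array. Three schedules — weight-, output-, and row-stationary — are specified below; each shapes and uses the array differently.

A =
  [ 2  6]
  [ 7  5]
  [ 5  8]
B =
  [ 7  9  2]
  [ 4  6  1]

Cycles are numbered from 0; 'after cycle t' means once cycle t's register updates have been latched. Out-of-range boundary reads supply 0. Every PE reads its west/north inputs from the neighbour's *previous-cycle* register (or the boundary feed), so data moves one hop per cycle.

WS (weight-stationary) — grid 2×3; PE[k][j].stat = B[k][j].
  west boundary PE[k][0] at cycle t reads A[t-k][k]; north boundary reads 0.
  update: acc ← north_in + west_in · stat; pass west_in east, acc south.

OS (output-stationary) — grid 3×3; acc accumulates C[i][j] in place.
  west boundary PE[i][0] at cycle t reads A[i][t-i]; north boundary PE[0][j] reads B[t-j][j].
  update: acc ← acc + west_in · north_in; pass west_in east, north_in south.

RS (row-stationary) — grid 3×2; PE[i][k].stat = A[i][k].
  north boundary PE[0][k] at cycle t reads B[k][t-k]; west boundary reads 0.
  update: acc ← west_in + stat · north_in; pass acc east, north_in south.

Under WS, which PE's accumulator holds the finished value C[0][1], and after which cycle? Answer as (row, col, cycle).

(row, col, cycle) = (1, 1, 2)

WS — PE[1][1] is where C[0][1] collects:
  t=0 PE[1][1]: acc=0 h=0 v=0
  t=1 PE[1][1]: acc=0 h=0 v=0
  t=2 PE[1][1]: acc=54 h=6 v=54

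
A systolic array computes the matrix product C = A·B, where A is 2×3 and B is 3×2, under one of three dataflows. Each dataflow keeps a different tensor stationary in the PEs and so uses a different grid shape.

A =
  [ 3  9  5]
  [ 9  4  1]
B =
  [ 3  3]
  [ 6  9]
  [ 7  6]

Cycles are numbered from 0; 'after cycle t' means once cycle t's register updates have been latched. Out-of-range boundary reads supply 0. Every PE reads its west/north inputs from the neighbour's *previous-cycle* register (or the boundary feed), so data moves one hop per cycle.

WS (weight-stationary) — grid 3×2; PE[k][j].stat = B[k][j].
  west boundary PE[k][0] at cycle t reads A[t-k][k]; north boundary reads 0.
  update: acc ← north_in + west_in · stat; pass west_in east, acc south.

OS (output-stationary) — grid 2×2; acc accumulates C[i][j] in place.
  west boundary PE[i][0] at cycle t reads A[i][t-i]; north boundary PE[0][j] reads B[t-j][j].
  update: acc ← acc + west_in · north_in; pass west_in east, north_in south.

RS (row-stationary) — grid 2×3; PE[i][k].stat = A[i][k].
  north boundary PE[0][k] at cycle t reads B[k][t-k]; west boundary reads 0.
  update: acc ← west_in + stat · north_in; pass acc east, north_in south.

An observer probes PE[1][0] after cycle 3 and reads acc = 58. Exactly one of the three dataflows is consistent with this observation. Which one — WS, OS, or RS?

WS [3×2] PE[1][0] across cycles:
  step 0 · PE1,0: acc=0; fwd→0 fwd↓0
  step 1 · PE1,0: acc=63; fwd→9 fwd↓63
  step 2 · PE1,0: acc=51; fwd→4 fwd↓51
  step 3 · PE1,0: acc=0; fwd→0 fwd↓0
OS [2×2] PE[1][0] across cycles:
  step 0 · PE1,0: acc=0; fwd→0 fwd↓0
  step 1 · PE1,0: acc=27; fwd→9 fwd↓3
  step 2 · PE1,0: acc=51; fwd→4 fwd↓6
  step 3 · PE1,0: acc=58; fwd→1 fwd↓7
RS [2×3] PE[1][0] across cycles:
  step 0 · PE1,0: acc=0; fwd→0 fwd↓0
  step 1 · PE1,0: acc=27; fwd→27 fwd↓3
  step 2 · PE1,0: acc=27; fwd→27 fwd↓3
  step 3 · PE1,0: acc=0; fwd→0 fwd↓0

dataflow = OS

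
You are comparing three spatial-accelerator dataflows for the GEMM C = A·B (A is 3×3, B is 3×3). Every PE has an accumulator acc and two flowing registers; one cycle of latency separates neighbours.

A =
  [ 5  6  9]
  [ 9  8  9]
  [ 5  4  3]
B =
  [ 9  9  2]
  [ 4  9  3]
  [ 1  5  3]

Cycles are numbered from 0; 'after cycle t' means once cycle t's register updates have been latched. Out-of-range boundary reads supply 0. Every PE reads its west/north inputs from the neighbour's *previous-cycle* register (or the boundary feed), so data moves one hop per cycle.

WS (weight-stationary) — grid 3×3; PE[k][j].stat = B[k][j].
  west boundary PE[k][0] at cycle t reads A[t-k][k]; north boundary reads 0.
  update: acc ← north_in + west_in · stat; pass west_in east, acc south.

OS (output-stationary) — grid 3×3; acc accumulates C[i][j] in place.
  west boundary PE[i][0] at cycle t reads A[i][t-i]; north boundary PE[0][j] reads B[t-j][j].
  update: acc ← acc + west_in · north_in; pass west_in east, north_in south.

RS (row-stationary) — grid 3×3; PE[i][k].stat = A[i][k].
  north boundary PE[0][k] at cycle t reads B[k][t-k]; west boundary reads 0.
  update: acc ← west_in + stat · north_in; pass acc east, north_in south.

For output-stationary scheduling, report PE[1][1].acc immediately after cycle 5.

PE[1][1].acc = 198

OS 3×3: PE[1][1] cycle-by-cycle (with neighbour feeds):
  @0  [0,1]  acc 0  |  →0  ↓0
  @0  [1,0]  acc 0  |  →0  ↓0
  @0  [1,1]  acc 0  |  →0  ↓0
  @1  [0,1]  acc 45  |  →5  ↓9
  @1  [1,0]  acc 81  |  →9  ↓9
  @1  [1,1]  acc 0  |  →0  ↓0
  @2  [0,1]  acc 99  |  →6  ↓9
  @2  [1,0]  acc 113  |  →8  ↓4
  @2  [1,1]  acc 81  |  →9  ↓9
  @3  [0,1]  acc 144  |  →9  ↓5
  @3  [1,0]  acc 122  |  →9  ↓1
  @3  [1,1]  acc 153  |  →8  ↓9
  @4  [0,1]  acc 144  |  →0  ↓0
  @4  [1,0]  acc 122  |  →0  ↓0
  @4  [1,1]  acc 198  |  →9  ↓5
  @5  [0,1]  acc 144  |  →0  ↓0
  @5  [1,0]  acc 122  |  →0  ↓0
  @5  [1,1]  acc 198  |  →0  ↓0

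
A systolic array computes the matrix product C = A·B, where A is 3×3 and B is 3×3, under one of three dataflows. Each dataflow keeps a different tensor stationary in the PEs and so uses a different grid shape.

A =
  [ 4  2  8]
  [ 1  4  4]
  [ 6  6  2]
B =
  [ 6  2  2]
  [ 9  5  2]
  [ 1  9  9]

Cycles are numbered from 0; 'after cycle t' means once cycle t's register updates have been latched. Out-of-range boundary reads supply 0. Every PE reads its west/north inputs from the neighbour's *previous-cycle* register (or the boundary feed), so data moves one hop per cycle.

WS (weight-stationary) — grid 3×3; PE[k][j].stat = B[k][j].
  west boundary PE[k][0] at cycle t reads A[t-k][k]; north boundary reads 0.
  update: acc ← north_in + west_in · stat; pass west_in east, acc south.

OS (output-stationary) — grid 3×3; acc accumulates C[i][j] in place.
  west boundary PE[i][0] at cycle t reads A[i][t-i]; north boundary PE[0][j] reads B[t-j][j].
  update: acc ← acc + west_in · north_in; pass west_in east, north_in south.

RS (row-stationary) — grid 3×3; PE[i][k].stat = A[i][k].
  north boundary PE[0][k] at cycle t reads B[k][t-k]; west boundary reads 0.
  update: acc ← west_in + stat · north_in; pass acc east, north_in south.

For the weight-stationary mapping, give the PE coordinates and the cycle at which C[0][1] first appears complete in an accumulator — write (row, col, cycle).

WS — PE[2][1] is where C[0][1] collects:
  [0] (2,1) acc=0 (h:0 v:0)
  [1] (2,1) acc=0 (h:0 v:0)
  [2] (2,1) acc=0 (h:0 v:0)
  [3] (2,1) acc=90 (h:8 v:90)

(row, col, cycle) = (2, 1, 3)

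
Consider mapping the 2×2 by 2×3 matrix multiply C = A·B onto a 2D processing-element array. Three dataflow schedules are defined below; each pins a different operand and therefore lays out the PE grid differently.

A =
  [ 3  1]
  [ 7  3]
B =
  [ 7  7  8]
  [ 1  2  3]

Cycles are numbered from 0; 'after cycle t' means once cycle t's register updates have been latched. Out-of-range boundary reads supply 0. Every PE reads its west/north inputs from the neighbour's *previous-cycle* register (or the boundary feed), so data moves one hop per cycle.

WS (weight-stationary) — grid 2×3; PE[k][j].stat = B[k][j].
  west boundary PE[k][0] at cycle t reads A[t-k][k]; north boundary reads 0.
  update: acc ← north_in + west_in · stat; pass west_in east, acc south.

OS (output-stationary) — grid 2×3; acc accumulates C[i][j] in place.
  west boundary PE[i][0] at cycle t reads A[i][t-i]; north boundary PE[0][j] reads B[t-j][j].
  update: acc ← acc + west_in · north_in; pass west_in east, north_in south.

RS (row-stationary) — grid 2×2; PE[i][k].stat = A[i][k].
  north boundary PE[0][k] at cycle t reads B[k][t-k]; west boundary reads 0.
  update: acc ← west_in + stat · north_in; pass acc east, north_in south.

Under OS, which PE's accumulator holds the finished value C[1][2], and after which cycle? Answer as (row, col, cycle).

(row, col, cycle) = (1, 2, 4)

OS: C[1][2] accumulates in PE[1][2]:
  @0  [1,2]  acc 0  |  →0  ↓0
  @1  [1,2]  acc 0  |  →0  ↓0
  @2  [1,2]  acc 0  |  →0  ↓0
  @3  [1,2]  acc 56  |  →7  ↓8
  @4  [1,2]  acc 65  |  →3  ↓3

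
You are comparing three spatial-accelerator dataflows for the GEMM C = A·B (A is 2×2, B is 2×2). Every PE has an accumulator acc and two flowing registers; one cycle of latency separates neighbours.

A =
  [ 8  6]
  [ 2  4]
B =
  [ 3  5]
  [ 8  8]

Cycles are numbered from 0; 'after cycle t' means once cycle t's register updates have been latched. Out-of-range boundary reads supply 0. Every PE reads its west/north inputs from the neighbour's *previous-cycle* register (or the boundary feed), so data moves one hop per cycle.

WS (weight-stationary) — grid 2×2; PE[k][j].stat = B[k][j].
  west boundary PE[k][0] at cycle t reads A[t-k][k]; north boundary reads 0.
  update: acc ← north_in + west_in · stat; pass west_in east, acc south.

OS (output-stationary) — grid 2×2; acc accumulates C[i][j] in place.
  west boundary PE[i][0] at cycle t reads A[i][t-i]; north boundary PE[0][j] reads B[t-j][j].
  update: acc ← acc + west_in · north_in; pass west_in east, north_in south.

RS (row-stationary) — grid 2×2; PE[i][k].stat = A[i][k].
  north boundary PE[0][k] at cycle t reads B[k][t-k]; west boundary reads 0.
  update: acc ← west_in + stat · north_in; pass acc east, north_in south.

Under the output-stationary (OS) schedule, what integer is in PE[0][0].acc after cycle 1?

OS 2×2: PE[0][0] cycle-by-cycle (with neighbour feeds):
  step 0 · PE0,0: acc=24; fwd→8 fwd↓3
  step 1 · PE0,0: acc=72; fwd→6 fwd↓8

PE[0][0].acc = 72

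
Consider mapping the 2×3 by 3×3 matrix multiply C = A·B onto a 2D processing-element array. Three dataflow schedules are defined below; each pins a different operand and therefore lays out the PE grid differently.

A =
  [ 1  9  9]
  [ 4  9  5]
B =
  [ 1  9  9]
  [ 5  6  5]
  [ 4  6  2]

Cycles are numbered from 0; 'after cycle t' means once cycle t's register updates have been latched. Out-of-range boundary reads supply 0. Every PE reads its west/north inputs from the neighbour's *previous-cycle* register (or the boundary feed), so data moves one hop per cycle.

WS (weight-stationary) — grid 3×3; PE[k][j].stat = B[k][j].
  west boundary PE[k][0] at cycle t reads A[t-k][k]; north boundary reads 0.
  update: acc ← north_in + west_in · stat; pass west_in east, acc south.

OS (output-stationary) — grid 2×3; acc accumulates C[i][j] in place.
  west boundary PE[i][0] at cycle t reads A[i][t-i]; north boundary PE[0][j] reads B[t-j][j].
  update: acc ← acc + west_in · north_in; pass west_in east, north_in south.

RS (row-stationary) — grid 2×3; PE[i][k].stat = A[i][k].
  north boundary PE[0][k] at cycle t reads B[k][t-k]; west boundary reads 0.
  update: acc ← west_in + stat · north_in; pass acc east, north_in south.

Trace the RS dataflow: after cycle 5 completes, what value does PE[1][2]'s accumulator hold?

PE[1][2].acc = 91

RS 2×3: PE[1][2] cycle-by-cycle (with neighbour feeds):
  @0  [0,2]  acc 0  |  →0  ↓0
  @0  [1,1]  acc 0  |  →0  ↓0
  @0  [1,2]  acc 0  |  →0  ↓0
  @1  [0,2]  acc 0  |  →0  ↓0
  @1  [1,1]  acc 0  |  →0  ↓0
  @1  [1,2]  acc 0  |  →0  ↓0
  @2  [0,2]  acc 82  |  →82  ↓4
  @2  [1,1]  acc 49  |  →49  ↓5
  @2  [1,2]  acc 0  |  →0  ↓0
  @3  [0,2]  acc 117  |  →117  ↓6
  @3  [1,1]  acc 90  |  →90  ↓6
  @3  [1,2]  acc 69  |  →69  ↓4
  @4  [0,2]  acc 72  |  →72  ↓2
  @4  [1,1]  acc 81  |  →81  ↓5
  @4  [1,2]  acc 120  |  →120  ↓6
  @5  [0,2]  acc 0  |  →0  ↓0
  @5  [1,1]  acc 0  |  →0  ↓0
  @5  [1,2]  acc 91  |  →91  ↓2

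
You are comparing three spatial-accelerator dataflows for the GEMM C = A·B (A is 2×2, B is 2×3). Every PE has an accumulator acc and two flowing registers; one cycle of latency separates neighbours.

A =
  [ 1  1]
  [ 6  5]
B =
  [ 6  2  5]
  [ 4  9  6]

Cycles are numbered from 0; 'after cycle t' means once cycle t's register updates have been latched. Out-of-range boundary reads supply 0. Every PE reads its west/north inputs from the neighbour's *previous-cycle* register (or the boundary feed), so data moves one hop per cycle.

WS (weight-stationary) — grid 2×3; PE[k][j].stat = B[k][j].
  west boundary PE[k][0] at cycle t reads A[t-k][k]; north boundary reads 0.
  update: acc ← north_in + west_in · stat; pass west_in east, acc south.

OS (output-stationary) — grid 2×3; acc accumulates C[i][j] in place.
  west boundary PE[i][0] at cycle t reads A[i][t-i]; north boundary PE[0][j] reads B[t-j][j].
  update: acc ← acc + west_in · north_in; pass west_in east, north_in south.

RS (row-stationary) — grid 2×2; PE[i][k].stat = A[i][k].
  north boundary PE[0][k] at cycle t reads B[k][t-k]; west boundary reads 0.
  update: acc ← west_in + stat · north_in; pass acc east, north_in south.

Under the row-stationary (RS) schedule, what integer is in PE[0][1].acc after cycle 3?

PE[0][1].acc = 11

RS 2×2: PE[0][1] cycle-by-cycle (with neighbour feeds):
  after 0 — PE[0][0] acc=6, pass-E 6, pass-S 6
  after 0 — PE[0][1] acc=0, pass-E 0, pass-S 0
  after 1 — PE[0][0] acc=2, pass-E 2, pass-S 2
  after 1 — PE[0][1] acc=10, pass-E 10, pass-S 4
  after 2 — PE[0][0] acc=5, pass-E 5, pass-S 5
  after 2 — PE[0][1] acc=11, pass-E 11, pass-S 9
  after 3 — PE[0][0] acc=0, pass-E 0, pass-S 0
  after 3 — PE[0][1] acc=11, pass-E 11, pass-S 6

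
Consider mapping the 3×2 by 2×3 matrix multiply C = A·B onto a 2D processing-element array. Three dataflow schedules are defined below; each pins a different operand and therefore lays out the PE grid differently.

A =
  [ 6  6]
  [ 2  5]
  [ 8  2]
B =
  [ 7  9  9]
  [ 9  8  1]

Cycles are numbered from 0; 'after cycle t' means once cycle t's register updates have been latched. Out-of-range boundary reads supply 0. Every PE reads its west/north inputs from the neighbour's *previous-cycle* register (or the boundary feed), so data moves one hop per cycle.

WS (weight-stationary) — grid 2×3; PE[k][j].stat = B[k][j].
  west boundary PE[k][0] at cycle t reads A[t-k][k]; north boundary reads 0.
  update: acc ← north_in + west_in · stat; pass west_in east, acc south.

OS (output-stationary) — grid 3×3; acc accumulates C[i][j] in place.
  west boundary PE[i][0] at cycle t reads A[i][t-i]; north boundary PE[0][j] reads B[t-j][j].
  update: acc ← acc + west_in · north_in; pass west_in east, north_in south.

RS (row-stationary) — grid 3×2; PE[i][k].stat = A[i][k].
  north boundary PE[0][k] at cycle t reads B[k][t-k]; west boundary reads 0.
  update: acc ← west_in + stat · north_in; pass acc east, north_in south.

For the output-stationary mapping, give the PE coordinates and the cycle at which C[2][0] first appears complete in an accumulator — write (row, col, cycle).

OS: C[2][0] accumulates in PE[2][0]:
  step 0 · PE2,0: acc=0; fwd→0 fwd↓0
  step 1 · PE2,0: acc=0; fwd→0 fwd↓0
  step 2 · PE2,0: acc=56; fwd→8 fwd↓7
  step 3 · PE2,0: acc=74; fwd→2 fwd↓9

(row, col, cycle) = (2, 0, 3)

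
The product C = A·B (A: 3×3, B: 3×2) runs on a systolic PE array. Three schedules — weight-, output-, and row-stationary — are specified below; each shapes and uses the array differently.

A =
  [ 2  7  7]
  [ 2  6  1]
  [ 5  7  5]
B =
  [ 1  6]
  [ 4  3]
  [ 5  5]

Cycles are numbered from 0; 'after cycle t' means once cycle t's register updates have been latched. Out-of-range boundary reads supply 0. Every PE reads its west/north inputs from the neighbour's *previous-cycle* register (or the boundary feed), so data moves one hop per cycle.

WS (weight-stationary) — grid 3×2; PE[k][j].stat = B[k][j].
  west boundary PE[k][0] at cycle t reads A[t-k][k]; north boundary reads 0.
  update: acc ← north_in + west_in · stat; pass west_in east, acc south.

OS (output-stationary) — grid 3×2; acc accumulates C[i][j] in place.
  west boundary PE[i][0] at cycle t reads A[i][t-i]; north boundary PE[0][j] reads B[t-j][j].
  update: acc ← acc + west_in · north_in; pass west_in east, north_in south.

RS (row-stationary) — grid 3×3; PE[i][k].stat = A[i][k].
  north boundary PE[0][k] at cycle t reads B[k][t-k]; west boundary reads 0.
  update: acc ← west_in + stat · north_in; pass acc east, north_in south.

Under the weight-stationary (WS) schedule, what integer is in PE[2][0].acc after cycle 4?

Tracing WS — 3×2 array, target PE[2][0]:
  @0  [1,0]  acc 0  |  →0  ↓0
  @0  [2,0]  acc 0  |  →0  ↓0
  @1  [1,0]  acc 30  |  →7  ↓30
  @1  [2,0]  acc 0  |  →0  ↓0
  @2  [1,0]  acc 26  |  →6  ↓26
  @2  [2,0]  acc 65  |  →7  ↓65
  @3  [1,0]  acc 33  |  →7  ↓33
  @3  [2,0]  acc 31  |  →1  ↓31
  @4  [1,0]  acc 0  |  →0  ↓0
  @4  [2,0]  acc 58  |  →5  ↓58

PE[2][0].acc = 58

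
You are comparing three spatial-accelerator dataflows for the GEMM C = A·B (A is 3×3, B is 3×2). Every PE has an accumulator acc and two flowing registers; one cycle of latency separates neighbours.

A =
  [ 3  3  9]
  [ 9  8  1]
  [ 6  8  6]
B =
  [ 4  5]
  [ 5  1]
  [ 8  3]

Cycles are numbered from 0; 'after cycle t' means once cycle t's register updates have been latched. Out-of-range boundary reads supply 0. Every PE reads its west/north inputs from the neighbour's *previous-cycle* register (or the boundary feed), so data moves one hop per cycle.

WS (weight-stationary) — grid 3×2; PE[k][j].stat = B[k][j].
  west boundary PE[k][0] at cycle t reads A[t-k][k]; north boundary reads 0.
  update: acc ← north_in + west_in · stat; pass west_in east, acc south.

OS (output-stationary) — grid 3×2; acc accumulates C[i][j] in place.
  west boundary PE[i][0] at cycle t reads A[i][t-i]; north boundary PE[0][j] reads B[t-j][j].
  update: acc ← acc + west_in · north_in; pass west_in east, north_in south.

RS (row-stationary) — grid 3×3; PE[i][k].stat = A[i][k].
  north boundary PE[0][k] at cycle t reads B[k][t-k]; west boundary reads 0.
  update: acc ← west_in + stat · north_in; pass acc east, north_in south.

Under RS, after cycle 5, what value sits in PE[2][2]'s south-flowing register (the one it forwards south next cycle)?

RS (3×3). Following PE[2][2] plus its west/north inputs:
  [0] (1,2) acc=0 (h:0 v:0)
  [0] (2,1) acc=0 (h:0 v:0)
  [0] (2,2) acc=0 (h:0 v:0)
  [1] (1,2) acc=0 (h:0 v:0)
  [1] (2,1) acc=0 (h:0 v:0)
  [1] (2,2) acc=0 (h:0 v:0)
  [2] (1,2) acc=0 (h:0 v:0)
  [2] (2,1) acc=0 (h:0 v:0)
  [2] (2,2) acc=0 (h:0 v:0)
  [3] (1,2) acc=84 (h:84 v:8)
  [3] (2,1) acc=64 (h:64 v:5)
  [3] (2,2) acc=0 (h:0 v:0)
  [4] (1,2) acc=56 (h:56 v:3)
  [4] (2,1) acc=38 (h:38 v:1)
  [4] (2,2) acc=112 (h:112 v:8)
  [5] (1,2) acc=0 (h:0 v:0)
  [5] (2,1) acc=0 (h:0 v:0)
  [5] (2,2) acc=56 (h:56 v:3)

register = 3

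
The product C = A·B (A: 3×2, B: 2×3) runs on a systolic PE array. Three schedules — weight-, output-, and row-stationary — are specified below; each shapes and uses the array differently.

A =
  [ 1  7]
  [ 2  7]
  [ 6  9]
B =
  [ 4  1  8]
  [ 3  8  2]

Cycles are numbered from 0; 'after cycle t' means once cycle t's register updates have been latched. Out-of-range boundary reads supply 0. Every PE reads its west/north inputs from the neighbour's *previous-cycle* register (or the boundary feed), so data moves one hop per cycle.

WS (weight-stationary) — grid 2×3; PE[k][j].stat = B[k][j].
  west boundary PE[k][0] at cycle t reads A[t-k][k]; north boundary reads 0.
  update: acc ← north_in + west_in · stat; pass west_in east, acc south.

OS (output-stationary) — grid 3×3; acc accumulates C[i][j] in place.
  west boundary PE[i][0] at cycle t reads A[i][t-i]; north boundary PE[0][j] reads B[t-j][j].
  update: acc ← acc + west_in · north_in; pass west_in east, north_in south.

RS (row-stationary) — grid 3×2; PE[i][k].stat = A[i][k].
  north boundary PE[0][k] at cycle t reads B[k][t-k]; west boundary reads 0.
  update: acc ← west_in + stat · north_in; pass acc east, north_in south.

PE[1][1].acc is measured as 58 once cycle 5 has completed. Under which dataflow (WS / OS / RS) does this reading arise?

dataflow = OS

WS [2×3] PE[1][1] across cycles:
  c0 r1c1: 0 / 0 / 0
  c1 r1c1: 0 / 0 / 0
  c2 r1c1: 57 / 7 / 57
  c3 r1c1: 58 / 7 / 58
  c4 r1c1: 78 / 9 / 78
  c5 r1c1: 0 / 0 / 0
OS [3×3] PE[1][1] across cycles:
  c0 r1c1: 0 / 0 / 0
  c1 r1c1: 0 / 0 / 0
  c2 r1c1: 2 / 2 / 1
  c3 r1c1: 58 / 7 / 8
  c4 r1c1: 58 / 0 / 0
  c5 r1c1: 58 / 0 / 0
RS [3×2] PE[1][1] across cycles:
  c0 r1c1: 0 / 0 / 0
  c1 r1c1: 0 / 0 / 0
  c2 r1c1: 29 / 29 / 3
  c3 r1c1: 58 / 58 / 8
  c4 r1c1: 30 / 30 / 2
  c5 r1c1: 0 / 0 / 0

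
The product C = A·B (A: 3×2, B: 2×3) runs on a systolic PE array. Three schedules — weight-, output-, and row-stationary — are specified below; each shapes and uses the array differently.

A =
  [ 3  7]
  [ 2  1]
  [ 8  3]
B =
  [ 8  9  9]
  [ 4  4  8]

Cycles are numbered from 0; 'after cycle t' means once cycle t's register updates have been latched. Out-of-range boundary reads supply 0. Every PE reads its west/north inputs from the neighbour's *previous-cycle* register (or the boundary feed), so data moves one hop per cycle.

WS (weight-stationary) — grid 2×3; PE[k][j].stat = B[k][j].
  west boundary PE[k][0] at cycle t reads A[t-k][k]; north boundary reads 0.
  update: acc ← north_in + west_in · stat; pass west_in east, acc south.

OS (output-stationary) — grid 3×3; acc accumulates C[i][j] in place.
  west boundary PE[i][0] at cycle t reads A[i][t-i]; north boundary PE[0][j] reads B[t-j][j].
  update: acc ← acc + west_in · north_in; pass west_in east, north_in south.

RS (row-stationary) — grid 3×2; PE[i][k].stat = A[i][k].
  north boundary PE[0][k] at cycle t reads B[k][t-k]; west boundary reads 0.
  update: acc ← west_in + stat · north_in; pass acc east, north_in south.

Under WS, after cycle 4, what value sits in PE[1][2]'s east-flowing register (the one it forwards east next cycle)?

WS (2×3). Following PE[1][2] plus its west/north inputs:
  c0 r0c2: 0 / 0 / 0
  c0 r1c1: 0 / 0 / 0
  c0 r1c2: 0 / 0 / 0
  c1 r0c2: 0 / 0 / 0
  c1 r1c1: 0 / 0 / 0
  c1 r1c2: 0 / 0 / 0
  c2 r0c2: 27 / 3 / 27
  c2 r1c1: 55 / 7 / 55
  c2 r1c2: 0 / 0 / 0
  c3 r0c2: 18 / 2 / 18
  c3 r1c1: 22 / 1 / 22
  c3 r1c2: 83 / 7 / 83
  c4 r0c2: 72 / 8 / 72
  c4 r1c1: 84 / 3 / 84
  c4 r1c2: 26 / 1 / 26

register = 1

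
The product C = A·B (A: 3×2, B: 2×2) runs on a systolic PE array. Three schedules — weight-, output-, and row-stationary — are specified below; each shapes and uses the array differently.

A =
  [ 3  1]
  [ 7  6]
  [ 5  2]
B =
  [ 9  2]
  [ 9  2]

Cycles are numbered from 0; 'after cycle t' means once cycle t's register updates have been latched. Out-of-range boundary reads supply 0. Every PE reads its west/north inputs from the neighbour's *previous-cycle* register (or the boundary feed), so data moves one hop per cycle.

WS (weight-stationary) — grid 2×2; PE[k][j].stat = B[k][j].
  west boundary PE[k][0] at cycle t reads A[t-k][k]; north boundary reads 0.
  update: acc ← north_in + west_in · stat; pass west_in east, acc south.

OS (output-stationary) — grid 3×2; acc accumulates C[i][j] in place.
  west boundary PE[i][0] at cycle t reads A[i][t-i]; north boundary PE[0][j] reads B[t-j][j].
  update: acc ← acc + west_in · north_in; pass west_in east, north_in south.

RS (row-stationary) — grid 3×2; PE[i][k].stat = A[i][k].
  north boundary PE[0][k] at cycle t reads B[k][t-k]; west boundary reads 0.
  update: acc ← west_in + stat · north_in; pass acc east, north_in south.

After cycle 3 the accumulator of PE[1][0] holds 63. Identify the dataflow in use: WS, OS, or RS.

WS (2×2 grid), PE[1][0]:
  0: (1,0).acc=0  regs=<0,0>
  1: (1,0).acc=36  regs=<1,36>
  2: (1,0).acc=117  regs=<6,117>
  3: (1,0).acc=63  regs=<2,63>
OS (3×2 grid), PE[1][0]:
  0: (1,0).acc=0  regs=<0,0>
  1: (1,0).acc=63  regs=<7,9>
  2: (1,0).acc=117  regs=<6,9>
  3: (1,0).acc=117  regs=<0,0>
RS (3×2 grid), PE[1][0]:
  0: (1,0).acc=0  regs=<0,0>
  1: (1,0).acc=63  regs=<63,9>
  2: (1,0).acc=14  regs=<14,2>
  3: (1,0).acc=0  regs=<0,0>

dataflow = WS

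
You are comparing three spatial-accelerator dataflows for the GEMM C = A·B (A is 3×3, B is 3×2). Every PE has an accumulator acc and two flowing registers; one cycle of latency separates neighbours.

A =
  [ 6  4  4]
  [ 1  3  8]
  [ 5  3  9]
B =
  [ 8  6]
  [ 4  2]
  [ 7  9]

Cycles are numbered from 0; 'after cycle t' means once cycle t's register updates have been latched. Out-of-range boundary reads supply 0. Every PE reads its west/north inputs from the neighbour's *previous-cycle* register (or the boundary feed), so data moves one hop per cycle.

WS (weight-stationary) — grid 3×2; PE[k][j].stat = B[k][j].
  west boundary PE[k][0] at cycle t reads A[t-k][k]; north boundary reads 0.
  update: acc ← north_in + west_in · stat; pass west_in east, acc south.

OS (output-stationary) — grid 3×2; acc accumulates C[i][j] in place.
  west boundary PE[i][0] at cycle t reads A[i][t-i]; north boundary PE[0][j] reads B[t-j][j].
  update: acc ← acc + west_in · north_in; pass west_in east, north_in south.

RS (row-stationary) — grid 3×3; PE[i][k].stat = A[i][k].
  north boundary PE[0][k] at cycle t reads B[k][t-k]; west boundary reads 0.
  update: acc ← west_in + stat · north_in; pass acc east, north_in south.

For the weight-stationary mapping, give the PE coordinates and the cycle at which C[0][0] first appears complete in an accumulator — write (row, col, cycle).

WS — PE[2][0] is where C[0][0] collects:
  step 0 · PE2,0: acc=0; fwd→0 fwd↓0
  step 1 · PE2,0: acc=0; fwd→0 fwd↓0
  step 2 · PE2,0: acc=92; fwd→4 fwd↓92

(row, col, cycle) = (2, 0, 2)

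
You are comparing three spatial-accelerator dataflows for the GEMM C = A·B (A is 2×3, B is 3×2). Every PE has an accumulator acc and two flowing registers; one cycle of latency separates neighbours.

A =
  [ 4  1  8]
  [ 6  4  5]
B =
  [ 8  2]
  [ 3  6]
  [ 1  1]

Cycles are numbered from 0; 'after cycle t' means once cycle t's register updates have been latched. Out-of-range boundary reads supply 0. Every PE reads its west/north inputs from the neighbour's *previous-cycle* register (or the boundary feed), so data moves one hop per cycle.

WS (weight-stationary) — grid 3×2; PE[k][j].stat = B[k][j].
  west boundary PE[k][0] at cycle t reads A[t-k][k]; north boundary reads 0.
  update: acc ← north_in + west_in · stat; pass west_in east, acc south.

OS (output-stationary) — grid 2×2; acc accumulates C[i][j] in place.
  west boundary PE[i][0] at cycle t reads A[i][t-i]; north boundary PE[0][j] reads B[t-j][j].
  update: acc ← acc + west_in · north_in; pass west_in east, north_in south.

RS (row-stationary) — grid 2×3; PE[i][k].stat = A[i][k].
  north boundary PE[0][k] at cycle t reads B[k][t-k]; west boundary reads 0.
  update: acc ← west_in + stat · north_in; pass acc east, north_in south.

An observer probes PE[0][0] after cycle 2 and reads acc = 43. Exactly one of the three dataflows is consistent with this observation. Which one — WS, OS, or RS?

WS [3×2] PE[0][0] across cycles:
  after 0 — PE[0][0] acc=32, pass-E 4, pass-S 32
  after 1 — PE[0][0] acc=48, pass-E 6, pass-S 48
  after 2 — PE[0][0] acc=0, pass-E 0, pass-S 0
OS [2×2] PE[0][0] across cycles:
  after 0 — PE[0][0] acc=32, pass-E 4, pass-S 8
  after 1 — PE[0][0] acc=35, pass-E 1, pass-S 3
  after 2 — PE[0][0] acc=43, pass-E 8, pass-S 1
RS [2×3] PE[0][0] across cycles:
  after 0 — PE[0][0] acc=32, pass-E 32, pass-S 8
  after 1 — PE[0][0] acc=8, pass-E 8, pass-S 2
  after 2 — PE[0][0] acc=0, pass-E 0, pass-S 0

dataflow = OS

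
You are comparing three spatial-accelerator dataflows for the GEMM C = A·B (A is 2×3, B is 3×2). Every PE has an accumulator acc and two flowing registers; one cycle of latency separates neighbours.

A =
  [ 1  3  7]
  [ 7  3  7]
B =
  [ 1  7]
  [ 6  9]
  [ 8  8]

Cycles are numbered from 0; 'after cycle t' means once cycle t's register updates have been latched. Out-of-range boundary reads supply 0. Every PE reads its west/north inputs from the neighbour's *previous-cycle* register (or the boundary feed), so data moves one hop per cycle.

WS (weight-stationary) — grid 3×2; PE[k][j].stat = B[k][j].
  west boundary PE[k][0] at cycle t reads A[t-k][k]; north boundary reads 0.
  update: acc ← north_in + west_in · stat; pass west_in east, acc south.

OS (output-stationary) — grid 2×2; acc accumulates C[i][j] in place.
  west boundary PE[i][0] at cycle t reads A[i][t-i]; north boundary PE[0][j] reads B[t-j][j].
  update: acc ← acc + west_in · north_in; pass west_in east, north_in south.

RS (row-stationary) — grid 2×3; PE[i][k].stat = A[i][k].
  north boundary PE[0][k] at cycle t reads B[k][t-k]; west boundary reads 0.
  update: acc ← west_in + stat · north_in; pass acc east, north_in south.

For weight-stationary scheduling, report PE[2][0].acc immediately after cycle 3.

Tracing WS — 3×2 array, target PE[2][0]:
  0: (1,0).acc=0  regs=<0,0>
  0: (2,0).acc=0  regs=<0,0>
  1: (1,0).acc=19  regs=<3,19>
  1: (2,0).acc=0  regs=<0,0>
  2: (1,0).acc=25  regs=<3,25>
  2: (2,0).acc=75  regs=<7,75>
  3: (1,0).acc=0  regs=<0,0>
  3: (2,0).acc=81  regs=<7,81>

PE[2][0].acc = 81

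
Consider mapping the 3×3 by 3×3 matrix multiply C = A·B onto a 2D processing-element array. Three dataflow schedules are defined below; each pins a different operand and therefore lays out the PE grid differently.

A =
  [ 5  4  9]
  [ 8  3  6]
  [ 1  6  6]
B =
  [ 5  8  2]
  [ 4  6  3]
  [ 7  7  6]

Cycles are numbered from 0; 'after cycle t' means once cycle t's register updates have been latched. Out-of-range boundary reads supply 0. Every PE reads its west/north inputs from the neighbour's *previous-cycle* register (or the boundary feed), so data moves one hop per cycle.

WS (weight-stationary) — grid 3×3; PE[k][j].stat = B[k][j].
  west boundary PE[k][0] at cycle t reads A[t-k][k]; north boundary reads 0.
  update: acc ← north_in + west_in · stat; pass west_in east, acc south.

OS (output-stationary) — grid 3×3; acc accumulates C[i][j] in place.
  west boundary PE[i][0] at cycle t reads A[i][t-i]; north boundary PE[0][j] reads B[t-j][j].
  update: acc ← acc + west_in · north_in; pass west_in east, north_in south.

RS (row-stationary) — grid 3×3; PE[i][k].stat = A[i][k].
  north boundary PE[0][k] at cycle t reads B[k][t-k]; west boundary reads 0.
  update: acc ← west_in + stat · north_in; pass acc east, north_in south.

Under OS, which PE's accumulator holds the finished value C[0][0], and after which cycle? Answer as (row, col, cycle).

Under OS, C[0][0] lands at PE[0][0]:
  after 0 — PE[0][0] acc=25, pass-E 5, pass-S 5
  after 1 — PE[0][0] acc=41, pass-E 4, pass-S 4
  after 2 — PE[0][0] acc=104, pass-E 9, pass-S 7

(row, col, cycle) = (0, 0, 2)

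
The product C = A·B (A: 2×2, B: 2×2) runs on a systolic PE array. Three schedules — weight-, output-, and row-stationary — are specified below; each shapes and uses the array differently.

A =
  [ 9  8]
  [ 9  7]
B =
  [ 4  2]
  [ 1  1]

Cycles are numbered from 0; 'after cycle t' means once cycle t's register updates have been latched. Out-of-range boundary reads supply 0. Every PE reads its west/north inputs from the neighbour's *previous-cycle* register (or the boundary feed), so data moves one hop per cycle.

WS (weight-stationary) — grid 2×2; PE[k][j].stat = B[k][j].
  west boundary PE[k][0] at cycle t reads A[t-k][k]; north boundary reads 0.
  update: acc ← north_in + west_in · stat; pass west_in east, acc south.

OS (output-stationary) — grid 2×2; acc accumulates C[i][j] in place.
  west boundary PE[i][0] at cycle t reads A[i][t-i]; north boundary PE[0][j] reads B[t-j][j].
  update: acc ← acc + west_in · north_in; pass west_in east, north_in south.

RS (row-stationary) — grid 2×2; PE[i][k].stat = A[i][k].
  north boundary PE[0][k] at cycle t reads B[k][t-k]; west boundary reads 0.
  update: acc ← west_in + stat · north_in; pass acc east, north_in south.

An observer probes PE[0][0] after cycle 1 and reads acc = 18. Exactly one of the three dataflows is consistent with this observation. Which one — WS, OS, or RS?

dataflow = RS

— WS: 2×2; PE[0][0] trace:
  after 0 — PE[0][0] acc=36, pass-E 9, pass-S 36
  after 1 — PE[0][0] acc=36, pass-E 9, pass-S 36
— OS: 2×2; PE[0][0] trace:
  after 0 — PE[0][0] acc=36, pass-E 9, pass-S 4
  after 1 — PE[0][0] acc=44, pass-E 8, pass-S 1
— RS: 2×2; PE[0][0] trace:
  after 0 — PE[0][0] acc=36, pass-E 36, pass-S 4
  after 1 — PE[0][0] acc=18, pass-E 18, pass-S 2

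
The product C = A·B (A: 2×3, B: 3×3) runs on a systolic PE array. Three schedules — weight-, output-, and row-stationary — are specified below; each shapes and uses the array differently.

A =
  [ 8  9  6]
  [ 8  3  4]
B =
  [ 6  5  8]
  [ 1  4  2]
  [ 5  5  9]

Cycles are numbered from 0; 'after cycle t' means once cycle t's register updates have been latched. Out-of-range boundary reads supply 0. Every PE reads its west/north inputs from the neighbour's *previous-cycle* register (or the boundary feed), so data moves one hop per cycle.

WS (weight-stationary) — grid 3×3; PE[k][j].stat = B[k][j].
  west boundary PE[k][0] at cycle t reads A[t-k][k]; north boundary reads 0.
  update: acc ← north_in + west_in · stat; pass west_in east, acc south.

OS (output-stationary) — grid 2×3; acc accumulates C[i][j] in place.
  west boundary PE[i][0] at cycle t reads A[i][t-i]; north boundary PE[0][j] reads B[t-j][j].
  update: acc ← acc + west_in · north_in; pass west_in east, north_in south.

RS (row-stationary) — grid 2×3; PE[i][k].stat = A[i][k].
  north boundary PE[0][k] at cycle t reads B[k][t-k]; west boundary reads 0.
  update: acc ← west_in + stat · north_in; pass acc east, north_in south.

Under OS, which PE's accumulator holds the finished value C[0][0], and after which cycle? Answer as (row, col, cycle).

OS — PE[0][0] is where C[0][0] collects:
  c0 r0c0: 48 / 8 / 6
  c1 r0c0: 57 / 9 / 1
  c2 r0c0: 87 / 6 / 5

(row, col, cycle) = (0, 0, 2)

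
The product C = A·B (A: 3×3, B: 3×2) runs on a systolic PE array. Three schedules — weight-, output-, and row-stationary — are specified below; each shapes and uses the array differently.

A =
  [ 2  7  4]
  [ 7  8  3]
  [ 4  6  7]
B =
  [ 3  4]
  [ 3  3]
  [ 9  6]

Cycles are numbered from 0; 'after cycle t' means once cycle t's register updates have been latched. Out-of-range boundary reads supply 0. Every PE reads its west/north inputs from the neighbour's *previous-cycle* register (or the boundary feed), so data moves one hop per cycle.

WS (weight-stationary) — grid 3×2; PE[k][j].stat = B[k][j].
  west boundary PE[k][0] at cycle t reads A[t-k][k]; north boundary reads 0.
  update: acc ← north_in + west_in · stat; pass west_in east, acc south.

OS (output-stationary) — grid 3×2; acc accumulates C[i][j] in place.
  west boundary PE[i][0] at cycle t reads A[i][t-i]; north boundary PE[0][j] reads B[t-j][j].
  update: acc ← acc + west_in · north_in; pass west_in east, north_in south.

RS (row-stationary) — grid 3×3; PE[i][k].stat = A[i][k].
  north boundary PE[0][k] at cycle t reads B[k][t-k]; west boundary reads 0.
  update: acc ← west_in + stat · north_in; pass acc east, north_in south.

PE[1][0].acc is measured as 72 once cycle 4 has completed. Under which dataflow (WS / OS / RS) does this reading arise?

Under WS (3×2), PE[1][0]:
  [0] (1,0) acc=0 (h:0 v:0)
  [1] (1,0) acc=27 (h:7 v:27)
  [2] (1,0) acc=45 (h:8 v:45)
  [3] (1,0) acc=30 (h:6 v:30)
  [4] (1,0) acc=0 (h:0 v:0)
Under OS (3×2), PE[1][0]:
  [0] (1,0) acc=0 (h:0 v:0)
  [1] (1,0) acc=21 (h:7 v:3)
  [2] (1,0) acc=45 (h:8 v:3)
  [3] (1,0) acc=72 (h:3 v:9)
  [4] (1,0) acc=72 (h:0 v:0)
Under RS (3×3), PE[1][0]:
  [0] (1,0) acc=0 (h:0 v:0)
  [1] (1,0) acc=21 (h:21 v:3)
  [2] (1,0) acc=28 (h:28 v:4)
  [3] (1,0) acc=0 (h:0 v:0)
  [4] (1,0) acc=0 (h:0 v:0)

dataflow = OS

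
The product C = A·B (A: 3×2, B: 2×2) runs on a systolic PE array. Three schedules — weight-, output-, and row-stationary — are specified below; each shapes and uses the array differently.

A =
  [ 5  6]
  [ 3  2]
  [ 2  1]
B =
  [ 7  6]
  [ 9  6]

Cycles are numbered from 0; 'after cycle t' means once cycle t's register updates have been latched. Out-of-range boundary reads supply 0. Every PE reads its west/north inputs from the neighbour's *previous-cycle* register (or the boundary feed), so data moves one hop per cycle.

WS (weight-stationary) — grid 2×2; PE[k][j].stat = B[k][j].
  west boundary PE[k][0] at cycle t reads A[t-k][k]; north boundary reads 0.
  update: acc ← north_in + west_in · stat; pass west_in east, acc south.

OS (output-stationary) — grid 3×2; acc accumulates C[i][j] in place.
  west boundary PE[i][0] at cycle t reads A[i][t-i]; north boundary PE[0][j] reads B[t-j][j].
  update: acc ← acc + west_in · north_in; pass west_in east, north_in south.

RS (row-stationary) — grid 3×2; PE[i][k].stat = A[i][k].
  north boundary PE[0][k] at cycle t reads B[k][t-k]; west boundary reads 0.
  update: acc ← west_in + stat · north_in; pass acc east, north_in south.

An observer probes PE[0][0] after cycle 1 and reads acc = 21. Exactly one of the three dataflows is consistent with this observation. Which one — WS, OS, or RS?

Under WS (2×2), PE[0][0]:
  after 0 — PE[0][0] acc=35, pass-E 5, pass-S 35
  after 1 — PE[0][0] acc=21, pass-E 3, pass-S 21
Under OS (3×2), PE[0][0]:
  after 0 — PE[0][0] acc=35, pass-E 5, pass-S 7
  after 1 — PE[0][0] acc=89, pass-E 6, pass-S 9
Under RS (3×2), PE[0][0]:
  after 0 — PE[0][0] acc=35, pass-E 35, pass-S 7
  after 1 — PE[0][0] acc=30, pass-E 30, pass-S 6

dataflow = WS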